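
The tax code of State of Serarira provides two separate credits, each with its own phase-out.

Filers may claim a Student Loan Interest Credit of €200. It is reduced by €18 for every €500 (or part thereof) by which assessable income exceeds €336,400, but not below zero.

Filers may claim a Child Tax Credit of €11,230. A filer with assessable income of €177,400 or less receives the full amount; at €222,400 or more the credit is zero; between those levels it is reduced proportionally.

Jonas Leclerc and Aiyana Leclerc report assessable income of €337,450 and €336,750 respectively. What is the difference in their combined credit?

Jonas (€337,450): Student Loan Interest Credit: income exceeds €336,400 by €1,050, which is 3 full-or-partial €500 increments; reduction = 3 × €18 = €54, leaving €146. Child Tax Credit: €337,450 is at or above €222,400, so the credit is €0. total €146 + €0 = €146
Aiyana (€336,750): Student Loan Interest Credit: income exceeds €336,400 by €350, which is 1 full-or-partial €500 increment; reduction = 1 × €18 = €18, leaving €182. Child Tax Credit: €336,750 is at or above €222,400, so the credit is €0. total €182 + €0 = €182
Difference: |€146 − €182| = €36.

€36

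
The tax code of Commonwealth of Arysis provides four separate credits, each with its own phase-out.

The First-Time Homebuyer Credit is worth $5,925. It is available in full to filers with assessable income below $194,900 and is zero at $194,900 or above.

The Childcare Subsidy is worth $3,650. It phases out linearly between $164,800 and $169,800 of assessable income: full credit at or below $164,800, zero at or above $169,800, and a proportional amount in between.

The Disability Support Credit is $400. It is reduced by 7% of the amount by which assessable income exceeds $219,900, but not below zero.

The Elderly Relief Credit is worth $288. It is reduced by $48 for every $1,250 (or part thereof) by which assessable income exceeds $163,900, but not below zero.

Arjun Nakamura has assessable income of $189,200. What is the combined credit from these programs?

First-Time Homebuyer Credit: $189,200 is below the $194,900 cutoff, so the full $5,925 applies.
Childcare Subsidy: $189,200 is at or above $169,800, so the credit is $0.
Disability Support Credit: $189,200 is at or below the $219,900 threshold, so the full $400 applies.
Elderly Relief Credit: income exceeds $163,900 by $25,300 → 21 increments × $48 = $1,008 ≥ base, so the credit is $0.
Total: $5,925 + $0 + $400 + $0 = $6,325.

$6,325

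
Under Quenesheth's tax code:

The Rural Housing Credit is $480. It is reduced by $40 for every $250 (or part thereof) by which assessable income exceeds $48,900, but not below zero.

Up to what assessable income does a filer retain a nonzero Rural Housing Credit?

After 11 increments the reduction is 11 × $40 = $440, leaving $40; one more increment wipes it out. Increment 11 ends at excess 11 × $250 = $2,750, so the highest qualifying income is $48,900 + $2,750 = $51,650.

$51,650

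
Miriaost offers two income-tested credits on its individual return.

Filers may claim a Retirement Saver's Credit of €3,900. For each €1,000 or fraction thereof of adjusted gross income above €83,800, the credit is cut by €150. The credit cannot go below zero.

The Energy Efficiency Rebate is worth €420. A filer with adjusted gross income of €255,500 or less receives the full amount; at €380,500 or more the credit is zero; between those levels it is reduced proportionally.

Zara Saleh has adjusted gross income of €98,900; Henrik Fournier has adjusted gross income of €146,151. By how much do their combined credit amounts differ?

Zara (€98,900): Retirement Saver's Credit: income exceeds €83,800 by €15,100, which is 16 full-or-partial €1,000 increments; reduction = 16 × €150 = €2,400, leaving €1,500. Energy Efficiency Rebate: €98,900 is at or below the €255,500 threshold, so the full €420 applies. total €1,500 + €420 = €1,920
Henrik (€146,151): Retirement Saver's Credit: income exceeds €83,800 by €62,351 → 63 increments × €150 = €9,450 ≥ base, so the credit is €0. Energy Efficiency Rebate: €146,151 is at or below the €255,500 threshold, so the full €420 applies. total €0 + €420 = €420
Difference: |€1,920 − €420| = €1,500.

€1,500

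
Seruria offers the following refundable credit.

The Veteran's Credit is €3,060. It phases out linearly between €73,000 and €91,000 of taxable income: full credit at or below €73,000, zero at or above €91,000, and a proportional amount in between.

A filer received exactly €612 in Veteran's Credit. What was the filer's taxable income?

€87,400

€612 is 612/3,060 of the full €3,060, so 2,448/3,060 of the €18,000 range has been used: income = €73,000 + €18,000 × 2,448/3,060 = €87,400.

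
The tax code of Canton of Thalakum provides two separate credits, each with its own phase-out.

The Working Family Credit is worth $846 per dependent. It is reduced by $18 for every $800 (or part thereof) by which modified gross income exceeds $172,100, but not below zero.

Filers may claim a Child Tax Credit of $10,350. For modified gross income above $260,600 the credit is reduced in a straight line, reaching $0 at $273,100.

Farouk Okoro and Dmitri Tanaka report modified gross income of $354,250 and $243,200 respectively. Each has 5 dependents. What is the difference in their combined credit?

$12,852

Farouk ($354,250): Working Family Credit: base = 5 × $846 = $4,230. income exceeds $172,100 by $182,150, which is 228 full-or-partial $800 increments; reduction = 228 × $18 = $4,104, leaving $126. Child Tax Credit: $354,250 is at or above $273,100, so the credit is $0. total $126 + $0 = $126
Dmitri ($243,200): Working Family Credit: base = 5 × $846 = $4,230. income exceeds $172,100 by $71,100, which is 89 full-or-partial $800 increments; reduction = 89 × $18 = $1,602, leaving $2,628. Child Tax Credit: $243,200 is at or below the $260,600 threshold, so the full $10,350 applies. total $2,628 + $10,350 = $12,978
Difference: |$126 − $12,978| = $12,852.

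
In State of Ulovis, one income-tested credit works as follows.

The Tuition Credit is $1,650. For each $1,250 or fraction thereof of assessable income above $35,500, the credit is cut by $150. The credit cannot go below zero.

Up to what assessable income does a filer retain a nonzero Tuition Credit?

$48,000

After 10 increments the reduction is 10 × $150 = $1,500, leaving $150; one more increment wipes it out. Increment 10 ends at excess 10 × $1,250 = $12,500, so the highest qualifying income is $35,500 + $12,500 = $48,000.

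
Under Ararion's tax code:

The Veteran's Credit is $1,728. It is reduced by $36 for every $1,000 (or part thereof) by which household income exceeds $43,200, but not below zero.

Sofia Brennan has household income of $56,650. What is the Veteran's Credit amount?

Veteran's Credit: income exceeds $43,200 by $13,450, which is 14 full-or-partial $1,000 increments; reduction = 14 × $36 = $504, leaving $1,224.

$1,224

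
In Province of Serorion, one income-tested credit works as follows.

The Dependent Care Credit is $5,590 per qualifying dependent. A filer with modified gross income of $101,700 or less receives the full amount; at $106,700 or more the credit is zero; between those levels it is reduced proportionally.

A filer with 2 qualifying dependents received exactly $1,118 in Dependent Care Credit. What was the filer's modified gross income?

$106,200

Full credit = 2 × $5,590 = $11,180.
$1,118 is 1,118/11,180 of the full $11,180, so 10,062/11,180 of the $5,000 range has been used: income = $101,700 + $5,000 × 10,062/11,180 = $106,200.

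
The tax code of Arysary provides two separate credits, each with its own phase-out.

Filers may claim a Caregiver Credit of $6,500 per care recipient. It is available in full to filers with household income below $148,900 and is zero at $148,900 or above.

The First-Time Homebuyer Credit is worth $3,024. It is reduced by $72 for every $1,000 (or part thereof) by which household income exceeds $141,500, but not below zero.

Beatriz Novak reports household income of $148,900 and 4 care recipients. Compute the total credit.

$2,448

Caregiver Credit: base = 4 × $6,500 = $26,000. $148,900 meets or exceeds the $148,900 cutoff, so the credit is $0.
First-Time Homebuyer Credit: income exceeds $141,500 by $7,400, which is 8 full-or-partial $1,000 increments; reduction = 8 × $72 = $576, leaving $2,448.
Total: $0 + $2,448 = $2,448.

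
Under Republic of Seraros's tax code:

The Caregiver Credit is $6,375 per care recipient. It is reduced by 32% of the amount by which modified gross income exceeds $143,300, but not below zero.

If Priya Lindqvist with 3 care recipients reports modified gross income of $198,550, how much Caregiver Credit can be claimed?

$1,445

Caregiver Credit: base = 3 × $6,375 = $19,125. 32% of the $55,250 excess over $143,300 is $17,680; credit = $19,125 − $17,680 = $1,445.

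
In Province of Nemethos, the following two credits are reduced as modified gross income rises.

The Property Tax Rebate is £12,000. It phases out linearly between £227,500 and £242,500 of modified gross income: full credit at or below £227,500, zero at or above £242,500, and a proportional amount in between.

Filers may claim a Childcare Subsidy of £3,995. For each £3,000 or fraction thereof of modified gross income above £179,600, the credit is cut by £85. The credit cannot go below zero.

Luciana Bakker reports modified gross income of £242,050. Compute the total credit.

Property Tax Rebate: £242,050 is £14,550 into a £15,000 phase-out range, leaving 450/15,000 of the credit: £12,000 × 450/15,000 = £360.
Childcare Subsidy: income exceeds £179,600 by £62,450, which is 21 full-or-partial £3,000 increments; reduction = 21 × £85 = £1,785, leaving £2,210.
Total: £360 + £2,210 = £2,570.

£2,570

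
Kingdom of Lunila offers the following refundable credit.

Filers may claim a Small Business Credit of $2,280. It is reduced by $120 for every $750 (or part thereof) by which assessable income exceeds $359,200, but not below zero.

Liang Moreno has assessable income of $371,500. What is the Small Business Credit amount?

Small Business Credit: income exceeds $359,200 by $12,300, which is 17 full-or-partial $750 increments; reduction = 17 × $120 = $2,040, leaving $240.

$240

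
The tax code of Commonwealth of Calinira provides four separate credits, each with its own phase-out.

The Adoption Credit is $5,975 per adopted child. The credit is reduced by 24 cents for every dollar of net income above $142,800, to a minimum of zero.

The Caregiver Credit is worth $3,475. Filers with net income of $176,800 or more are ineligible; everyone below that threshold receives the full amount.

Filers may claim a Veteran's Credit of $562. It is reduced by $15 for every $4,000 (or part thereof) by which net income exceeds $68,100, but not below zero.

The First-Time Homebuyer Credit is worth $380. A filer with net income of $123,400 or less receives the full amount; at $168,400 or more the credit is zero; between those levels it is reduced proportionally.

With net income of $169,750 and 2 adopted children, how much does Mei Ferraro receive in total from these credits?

Adoption Credit: base = 2 × $5,975 = $11,950. 24% of the $26,950 excess over $142,800 is $6,468; credit = $11,950 − $6,468 = $5,482.
Caregiver Credit: $169,750 is below the $176,800 cutoff, so the full $3,475 applies.
Veteran's Credit: income exceeds $68,100 by $101,650, which is 26 full-or-partial $4,000 increments; reduction = 26 × $15 = $390, leaving $172.
First-Time Homebuyer Credit: $169,750 is at or above $168,400, so the credit is $0.
Total: $5,482 + $3,475 + $172 + $0 = $9,129.

$9,129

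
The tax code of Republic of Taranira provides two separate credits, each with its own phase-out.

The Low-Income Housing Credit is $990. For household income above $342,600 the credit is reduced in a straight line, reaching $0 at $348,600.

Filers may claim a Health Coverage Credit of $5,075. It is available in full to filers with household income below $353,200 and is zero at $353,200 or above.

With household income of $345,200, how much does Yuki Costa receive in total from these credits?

Low-Income Housing Credit: $345,200 is $2,600 into a $6,000 phase-out range, leaving 3,400/6,000 of the credit: $990 × 3,400/6,000 = $561.
Health Coverage Credit: $345,200 is below the $353,200 cutoff, so the full $5,075 applies.
Total: $561 + $5,075 = $5,636.

$5,636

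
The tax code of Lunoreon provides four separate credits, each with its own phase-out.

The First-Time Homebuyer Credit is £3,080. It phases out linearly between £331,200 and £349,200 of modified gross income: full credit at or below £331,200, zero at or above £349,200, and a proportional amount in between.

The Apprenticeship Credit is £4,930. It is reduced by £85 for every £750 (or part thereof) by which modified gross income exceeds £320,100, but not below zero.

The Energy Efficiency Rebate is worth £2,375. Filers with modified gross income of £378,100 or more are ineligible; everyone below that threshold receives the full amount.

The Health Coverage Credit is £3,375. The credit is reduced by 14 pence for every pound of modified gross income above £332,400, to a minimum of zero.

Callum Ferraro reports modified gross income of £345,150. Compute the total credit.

£6,698

First-Time Homebuyer Credit: £345,150 is £13,950 into a £18,000 phase-out range, leaving 4,050/18,000 of the credit: £3,080 × 4,050/18,000 = £693.
Apprenticeship Credit: income exceeds £320,100 by £25,050, which is 34 full-or-partial £750 increments; reduction = 34 × £85 = £2,890, leaving £2,040.
Energy Efficiency Rebate: £345,150 is below the £378,100 cutoff, so the full £2,375 applies.
Health Coverage Credit: 14% of the £12,750 excess over £332,400 is £1,785; credit = £3,375 − £1,785 = £1,590.
Total: £693 + £2,040 + £2,375 + £1,590 = £6,698.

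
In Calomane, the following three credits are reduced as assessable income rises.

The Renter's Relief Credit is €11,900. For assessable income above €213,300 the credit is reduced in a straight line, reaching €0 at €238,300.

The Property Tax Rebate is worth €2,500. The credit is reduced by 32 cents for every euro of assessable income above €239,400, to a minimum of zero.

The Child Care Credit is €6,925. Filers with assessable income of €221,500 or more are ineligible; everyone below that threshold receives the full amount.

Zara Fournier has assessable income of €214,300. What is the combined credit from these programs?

€20,849

Renter's Relief Credit: €214,300 is €1,000 into a €25,000 phase-out range, leaving 24,000/25,000 of the credit: €11,900 × 24,000/25,000 = €11,424.
Property Tax Rebate: €214,300 is at or below the €239,400 threshold, so the full €2,500 applies.
Child Care Credit: €214,300 is below the €221,500 cutoff, so the full €6,925 applies.
Total: €11,424 + €2,500 + €6,925 = €20,849.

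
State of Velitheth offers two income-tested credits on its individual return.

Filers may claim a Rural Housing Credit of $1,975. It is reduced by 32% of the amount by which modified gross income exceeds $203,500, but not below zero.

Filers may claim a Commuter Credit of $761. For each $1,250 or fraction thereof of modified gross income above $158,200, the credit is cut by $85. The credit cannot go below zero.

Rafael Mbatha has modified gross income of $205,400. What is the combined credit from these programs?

Rural Housing Credit: 32% of the $1,900 excess over $203,500 is $608; credit = $1,975 − $608 = $1,367.
Commuter Credit: income exceeds $158,200 by $47,200 → 38 increments × $85 = $3,230 ≥ base, so the credit is $0.
Total: $1,367 + $0 = $1,367.

$1,367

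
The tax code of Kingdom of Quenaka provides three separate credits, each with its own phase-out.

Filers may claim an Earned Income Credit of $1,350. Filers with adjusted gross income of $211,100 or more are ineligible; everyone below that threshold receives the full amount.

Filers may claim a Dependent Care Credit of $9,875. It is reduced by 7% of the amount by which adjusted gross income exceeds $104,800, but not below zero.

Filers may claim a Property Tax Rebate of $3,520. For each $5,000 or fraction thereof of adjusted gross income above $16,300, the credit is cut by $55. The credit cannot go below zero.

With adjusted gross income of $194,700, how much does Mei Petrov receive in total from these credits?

Earned Income Credit: $194,700 is below the $211,100 cutoff, so the full $1,350 applies.
Dependent Care Credit: 7% of the $89,900 excess over $104,800 is $6,293; credit = $9,875 − $6,293 = $3,582.
Property Tax Rebate: income exceeds $16,300 by $178,400, which is 36 full-or-partial $5,000 increments; reduction = 36 × $55 = $1,980, leaving $1,540.
Total: $1,350 + $3,582 + $1,540 = $6,472.

$6,472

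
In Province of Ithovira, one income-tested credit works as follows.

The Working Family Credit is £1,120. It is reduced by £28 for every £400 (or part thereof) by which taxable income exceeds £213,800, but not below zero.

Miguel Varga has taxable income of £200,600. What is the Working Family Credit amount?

£1,120

Working Family Credit: £200,600 is at or below the £213,800 threshold, so the full £1,120 applies.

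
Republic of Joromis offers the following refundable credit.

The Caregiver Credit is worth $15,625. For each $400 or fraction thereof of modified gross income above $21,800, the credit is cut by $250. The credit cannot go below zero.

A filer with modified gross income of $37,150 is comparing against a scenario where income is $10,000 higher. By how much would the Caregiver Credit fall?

At $37,150 — income exceeds $21,800 by $15,350, which is 39 full-or-partial $400 increments; reduction = 39 × $250 = $9,750, leaving $5,875.
At $47,150 — income exceeds $21,800 by $25,350 → 64 increments × $250 = $16,000 ≥ base, so the credit is $0.
Lost: $5,875 − $0 = $5,875.

$5,875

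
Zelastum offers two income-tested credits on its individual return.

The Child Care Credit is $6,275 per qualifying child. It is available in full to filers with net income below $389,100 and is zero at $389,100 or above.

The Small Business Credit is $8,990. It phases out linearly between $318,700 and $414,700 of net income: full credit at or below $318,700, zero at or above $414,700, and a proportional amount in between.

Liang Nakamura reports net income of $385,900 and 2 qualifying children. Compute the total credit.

$15,247

Child Care Credit: base = 2 × $6,275 = $12,550. $385,900 is below the $389,100 cutoff, so the full $12,550 applies.
Small Business Credit: $385,900 is $67,200 into a $96,000 phase-out range, leaving 28,800/96,000 of the credit: $8,990 × 28,800/96,000 = $2,697.
Total: $12,550 + $2,697 = $15,247.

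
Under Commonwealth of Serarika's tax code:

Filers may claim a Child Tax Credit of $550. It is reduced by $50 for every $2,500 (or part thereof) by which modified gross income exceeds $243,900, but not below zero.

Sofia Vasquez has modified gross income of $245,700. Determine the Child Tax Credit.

Child Tax Credit: income exceeds $243,900 by $1,800, which is 1 full-or-partial $2,500 increment; reduction = 1 × $50 = $50, leaving $500.

$500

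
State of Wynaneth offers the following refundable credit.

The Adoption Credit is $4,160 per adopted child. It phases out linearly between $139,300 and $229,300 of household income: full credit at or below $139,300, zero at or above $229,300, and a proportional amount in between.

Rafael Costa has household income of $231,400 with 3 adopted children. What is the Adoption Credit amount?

$0

Adoption Credit: base = 3 × $4,160 = $12,480. $231,400 is at or above $229,300, so the credit is $0.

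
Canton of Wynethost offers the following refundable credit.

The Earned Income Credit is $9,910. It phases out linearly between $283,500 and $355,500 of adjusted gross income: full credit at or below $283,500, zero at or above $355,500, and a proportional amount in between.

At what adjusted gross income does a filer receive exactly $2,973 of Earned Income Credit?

$333,900

$2,973 is 2,973/9,910 of the full $9,910, so 6,937/9,910 of the $72,000 range has been used: income = $283,500 + $72,000 × 6,937/9,910 = $333,900.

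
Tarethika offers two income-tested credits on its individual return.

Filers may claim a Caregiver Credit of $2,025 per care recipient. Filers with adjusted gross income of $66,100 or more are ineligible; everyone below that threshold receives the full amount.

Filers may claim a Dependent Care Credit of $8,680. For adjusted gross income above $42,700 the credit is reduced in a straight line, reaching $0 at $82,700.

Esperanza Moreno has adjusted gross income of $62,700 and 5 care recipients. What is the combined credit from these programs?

Caregiver Credit: base = 5 × $2,025 = $10,125. $62,700 is below the $66,100 cutoff, so the full $10,125 applies.
Dependent Care Credit: $62,700 is $20,000 into a $40,000 phase-out range, leaving 20,000/40,000 of the credit: $8,680 × 20,000/40,000 = $4,340.
Total: $10,125 + $4,340 = $14,465.

$14,465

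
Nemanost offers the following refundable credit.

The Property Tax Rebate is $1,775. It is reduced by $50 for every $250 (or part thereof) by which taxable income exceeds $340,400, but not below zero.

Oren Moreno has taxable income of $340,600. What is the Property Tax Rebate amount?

Property Tax Rebate: income exceeds $340,400 by $200, which is 1 full-or-partial $250 increment; reduction = 1 × $50 = $50, leaving $1,725.

$1,725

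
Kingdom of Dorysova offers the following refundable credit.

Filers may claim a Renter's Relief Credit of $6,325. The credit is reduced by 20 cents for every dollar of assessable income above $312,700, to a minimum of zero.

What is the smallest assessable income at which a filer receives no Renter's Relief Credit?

The credit falls by 20% of each dollar above $312,700, so it reaches zero when the excess is $6,325 / 20% = $31,625: income = $312,700 + $31,625 = $344,325.

$344,325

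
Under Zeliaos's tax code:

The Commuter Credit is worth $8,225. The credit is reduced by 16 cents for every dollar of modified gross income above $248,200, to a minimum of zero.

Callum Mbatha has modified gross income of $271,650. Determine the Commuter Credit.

Commuter Credit: 16% of the $23,450 excess over $248,200 is $3,752; credit = $8,225 − $3,752 = $4,473.

$4,473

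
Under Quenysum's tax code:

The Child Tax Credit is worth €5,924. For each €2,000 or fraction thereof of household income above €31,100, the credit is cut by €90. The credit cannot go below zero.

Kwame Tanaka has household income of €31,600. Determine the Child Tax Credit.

Child Tax Credit: income exceeds €31,100 by €500, which is 1 full-or-partial €2,000 increment; reduction = 1 × €90 = €90, leaving €5,834.

€5,834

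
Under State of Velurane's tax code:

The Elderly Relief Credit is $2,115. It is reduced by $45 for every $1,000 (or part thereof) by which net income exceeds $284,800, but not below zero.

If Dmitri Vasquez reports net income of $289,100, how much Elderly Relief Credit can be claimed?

$1,890

Elderly Relief Credit: income exceeds $284,800 by $4,300, which is 5 full-or-partial $1,000 increments; reduction = 5 × $45 = $225, leaving $1,890.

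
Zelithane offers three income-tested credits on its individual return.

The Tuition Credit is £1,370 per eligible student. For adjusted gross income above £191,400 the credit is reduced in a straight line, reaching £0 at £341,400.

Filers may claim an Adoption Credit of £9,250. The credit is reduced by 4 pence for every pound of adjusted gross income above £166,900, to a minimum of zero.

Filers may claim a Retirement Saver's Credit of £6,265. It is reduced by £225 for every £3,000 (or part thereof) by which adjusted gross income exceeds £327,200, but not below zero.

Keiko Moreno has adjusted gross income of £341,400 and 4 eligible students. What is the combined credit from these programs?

Tuition Credit: base = 4 × £1,370 = £5,480. £341,400 is at or above £341,400, so the credit is £0.
Adoption Credit: 4% of the £174,500 excess over £166,900 is £6,980; credit = £9,250 − £6,980 = £2,270.
Retirement Saver's Credit: income exceeds £327,200 by £14,200, which is 5 full-or-partial £3,000 increments; reduction = 5 × £225 = £1,125, leaving £5,140.
Total: £0 + £2,270 + £5,140 = £7,410.

£7,410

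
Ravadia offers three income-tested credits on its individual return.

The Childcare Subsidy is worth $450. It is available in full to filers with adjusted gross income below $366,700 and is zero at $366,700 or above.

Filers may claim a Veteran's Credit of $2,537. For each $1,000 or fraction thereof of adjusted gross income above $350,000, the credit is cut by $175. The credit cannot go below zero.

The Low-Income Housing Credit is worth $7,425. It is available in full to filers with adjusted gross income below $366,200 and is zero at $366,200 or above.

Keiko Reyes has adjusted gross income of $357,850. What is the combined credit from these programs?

$9,012

Childcare Subsidy: $357,850 is below the $366,700 cutoff, so the full $450 applies.
Veteran's Credit: income exceeds $350,000 by $7,850, which is 8 full-or-partial $1,000 increments; reduction = 8 × $175 = $1,400, leaving $1,137.
Low-Income Housing Credit: $357,850 is below the $366,200 cutoff, so the full $7,425 applies.
Total: $450 + $1,137 + $7,425 = $9,012.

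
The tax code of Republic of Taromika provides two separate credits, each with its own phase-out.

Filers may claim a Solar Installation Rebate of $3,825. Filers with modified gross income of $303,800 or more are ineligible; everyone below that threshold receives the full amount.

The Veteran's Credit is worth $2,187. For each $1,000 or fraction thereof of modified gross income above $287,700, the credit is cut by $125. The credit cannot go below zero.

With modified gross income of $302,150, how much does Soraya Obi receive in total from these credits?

Solar Installation Rebate: $302,150 is below the $303,800 cutoff, so the full $3,825 applies.
Veteran's Credit: income exceeds $287,700 by $14,450, which is 15 full-or-partial $1,000 increments; reduction = 15 × $125 = $1,875, leaving $312.
Total: $3,825 + $312 = $4,137.

$4,137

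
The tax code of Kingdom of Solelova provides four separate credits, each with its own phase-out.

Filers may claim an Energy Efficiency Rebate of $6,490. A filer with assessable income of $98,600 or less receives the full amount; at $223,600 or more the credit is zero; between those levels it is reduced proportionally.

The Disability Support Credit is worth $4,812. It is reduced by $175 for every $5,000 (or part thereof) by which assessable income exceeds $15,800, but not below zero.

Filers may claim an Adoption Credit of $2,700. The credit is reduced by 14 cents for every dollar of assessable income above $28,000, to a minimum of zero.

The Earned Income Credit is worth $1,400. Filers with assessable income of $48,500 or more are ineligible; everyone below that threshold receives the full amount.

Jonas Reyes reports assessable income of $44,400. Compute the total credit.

Energy Efficiency Rebate: $44,400 is at or below the $98,600 threshold, so the full $6,490 applies.
Disability Support Credit: income exceeds $15,800 by $28,600, which is 6 full-or-partial $5,000 increments; reduction = 6 × $175 = $1,050, leaving $3,762.
Adoption Credit: 14% of the $16,400 excess over $28,000 is $2,296; credit = $2,700 − $2,296 = $404.
Earned Income Credit: $44,400 is below the $48,500 cutoff, so the full $1,400 applies.
Total: $6,490 + $3,762 + $404 + $1,400 = $12,056.

$12,056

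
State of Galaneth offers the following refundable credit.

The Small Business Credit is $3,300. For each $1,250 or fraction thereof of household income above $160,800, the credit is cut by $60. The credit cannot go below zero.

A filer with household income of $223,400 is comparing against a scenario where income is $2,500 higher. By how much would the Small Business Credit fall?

At $223,400 — income exceeds $160,800 by $62,600, which is 51 full-or-partial $1,250 increments; reduction = 51 × $60 = $3,060, leaving $240.
At $225,900 — income exceeds $160,800 by $65,100, which is 53 full-or-partial $1,250 increments; reduction = 53 × $60 = $3,180, leaving $120.
Lost: $240 − $120 = $120.

$120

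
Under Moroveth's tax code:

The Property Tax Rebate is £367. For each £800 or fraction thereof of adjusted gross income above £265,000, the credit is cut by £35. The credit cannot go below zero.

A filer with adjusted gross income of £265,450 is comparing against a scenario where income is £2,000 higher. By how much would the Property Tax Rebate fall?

At £265,450 — income exceeds £265,000 by £450, which is 1 full-or-partial £800 increment; reduction = 1 × £35 = £35, leaving £332.
At £267,450 — income exceeds £265,000 by £2,450, which is 4 full-or-partial £800 increments; reduction = 4 × £35 = £140, leaving £227.
Lost: £332 − £227 = £105.

£105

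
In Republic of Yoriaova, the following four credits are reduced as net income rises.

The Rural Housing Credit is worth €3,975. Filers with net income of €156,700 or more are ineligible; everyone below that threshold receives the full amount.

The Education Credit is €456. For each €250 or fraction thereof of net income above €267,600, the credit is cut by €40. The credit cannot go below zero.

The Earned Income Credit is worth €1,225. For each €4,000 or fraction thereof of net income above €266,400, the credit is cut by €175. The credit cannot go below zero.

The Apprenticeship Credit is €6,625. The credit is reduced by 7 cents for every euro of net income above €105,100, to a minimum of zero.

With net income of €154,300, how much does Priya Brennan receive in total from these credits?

€8,837

Rural Housing Credit: €154,300 is below the €156,700 cutoff, so the full €3,975 applies.
Education Credit: €154,300 is at or below the €267,600 threshold, so the full €456 applies.
Earned Income Credit: €154,300 is at or below the €266,400 threshold, so the full €1,225 applies.
Apprenticeship Credit: 7% of the €49,200 excess over €105,100 is €3,444; credit = €6,625 − €3,444 = €3,181.
Total: €3,975 + €456 + €1,225 + €3,181 = €8,837.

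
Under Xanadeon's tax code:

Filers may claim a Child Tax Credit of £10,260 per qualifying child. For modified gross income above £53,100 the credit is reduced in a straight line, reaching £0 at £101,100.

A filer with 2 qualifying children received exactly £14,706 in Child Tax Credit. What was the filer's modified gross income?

Full credit = 2 × £10,260 = £20,520.
£14,706 is 14,706/20,520 of the full £20,520, so 5,814/20,520 of the £48,000 range has been used: income = £53,100 + £48,000 × 5,814/20,520 = £66,700.

£66,700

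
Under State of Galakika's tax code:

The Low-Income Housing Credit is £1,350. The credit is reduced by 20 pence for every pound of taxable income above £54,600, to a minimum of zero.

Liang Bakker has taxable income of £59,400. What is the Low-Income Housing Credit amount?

Low-Income Housing Credit: 20% of the £4,800 excess over £54,600 is £960; credit = £1,350 − £960 = £390.

£390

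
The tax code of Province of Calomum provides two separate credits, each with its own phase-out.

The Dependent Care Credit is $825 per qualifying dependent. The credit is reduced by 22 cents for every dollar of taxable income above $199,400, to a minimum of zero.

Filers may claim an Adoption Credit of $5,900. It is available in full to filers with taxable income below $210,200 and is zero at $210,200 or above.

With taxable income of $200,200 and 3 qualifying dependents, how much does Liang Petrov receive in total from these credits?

$8,199

Dependent Care Credit: base = 3 × $825 = $2,475. 22% of the $800 excess over $199,400 is $176; credit = $2,475 − $176 = $2,299.
Adoption Credit: $200,200 is below the $210,200 cutoff, so the full $5,900 applies.
Total: $2,299 + $5,900 = $8,199.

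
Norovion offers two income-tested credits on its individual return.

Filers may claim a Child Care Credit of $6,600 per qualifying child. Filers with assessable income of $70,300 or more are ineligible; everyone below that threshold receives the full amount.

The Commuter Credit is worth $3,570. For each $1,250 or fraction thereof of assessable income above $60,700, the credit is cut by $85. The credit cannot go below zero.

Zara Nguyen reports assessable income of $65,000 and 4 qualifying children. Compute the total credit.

Child Care Credit: base = 4 × $6,600 = $26,400. $65,000 is below the $70,300 cutoff, so the full $26,400 applies.
Commuter Credit: income exceeds $60,700 by $4,300, which is 4 full-or-partial $1,250 increments; reduction = 4 × $85 = $340, leaving $3,230.
Total: $26,400 + $3,230 = $29,630.

$29,630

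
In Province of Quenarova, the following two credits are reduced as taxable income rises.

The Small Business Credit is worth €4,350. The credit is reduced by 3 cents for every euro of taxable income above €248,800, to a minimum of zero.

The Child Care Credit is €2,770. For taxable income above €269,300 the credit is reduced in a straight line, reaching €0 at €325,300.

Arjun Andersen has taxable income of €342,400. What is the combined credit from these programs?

€1,542

Small Business Credit: 3% of the €93,600 excess over €248,800 is €2,808; credit = €4,350 − €2,808 = €1,542.
Child Care Credit: €342,400 is at or above €325,300, so the credit is €0.
Total: €1,542 + €0 = €1,542.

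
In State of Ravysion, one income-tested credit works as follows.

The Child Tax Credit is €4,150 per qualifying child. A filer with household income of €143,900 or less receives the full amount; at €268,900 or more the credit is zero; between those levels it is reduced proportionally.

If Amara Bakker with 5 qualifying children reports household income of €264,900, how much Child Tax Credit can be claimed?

€664

Child Tax Credit: base = 5 × €4,150 = €20,750. €264,900 is €121,000 into a €125,000 phase-out range, leaving 4,000/125,000 of the credit: €20,750 × 4,000/125,000 = €664.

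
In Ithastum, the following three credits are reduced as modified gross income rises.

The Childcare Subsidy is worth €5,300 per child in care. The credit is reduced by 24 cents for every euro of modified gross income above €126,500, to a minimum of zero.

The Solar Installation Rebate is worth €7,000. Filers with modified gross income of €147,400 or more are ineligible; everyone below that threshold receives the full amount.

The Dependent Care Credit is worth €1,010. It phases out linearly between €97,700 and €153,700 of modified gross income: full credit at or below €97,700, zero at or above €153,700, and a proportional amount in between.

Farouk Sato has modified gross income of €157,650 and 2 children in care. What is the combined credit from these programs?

€3,124

Childcare Subsidy: base = 2 × €5,300 = €10,600. 24% of the €31,150 excess over €126,500 is €7,476; credit = €10,600 − €7,476 = €3,124.
Solar Installation Rebate: €157,650 meets or exceeds the €147,400 cutoff, so the credit is €0.
Dependent Care Credit: €157,650 is at or above €153,700, so the credit is €0.
Total: €3,124 + €0 + €0 = €3,124.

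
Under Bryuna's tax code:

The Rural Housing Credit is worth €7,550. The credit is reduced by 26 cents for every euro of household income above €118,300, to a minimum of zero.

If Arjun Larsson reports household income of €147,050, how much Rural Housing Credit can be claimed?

€75

Rural Housing Credit: 26% of the €28,750 excess over €118,300 is €7,475; credit = €7,550 − €7,475 = €75.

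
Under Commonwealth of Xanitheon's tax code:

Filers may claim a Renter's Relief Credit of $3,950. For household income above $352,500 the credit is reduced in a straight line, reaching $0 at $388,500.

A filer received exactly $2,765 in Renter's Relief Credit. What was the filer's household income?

$2,765 is 2,765/3,950 of the full $3,950, so 1,185/3,950 of the $36,000 range has been used: income = $352,500 + $36,000 × 1,185/3,950 = $363,300.

$363,300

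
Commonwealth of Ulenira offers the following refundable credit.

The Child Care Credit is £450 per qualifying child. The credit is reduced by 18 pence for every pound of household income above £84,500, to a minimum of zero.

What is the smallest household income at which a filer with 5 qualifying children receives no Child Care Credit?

Full credit = 5 × £450 = £2,250.
The credit falls by 18% of each pound above £84,500, so it reaches zero when the excess is £2,250 / 18% = £12,500: income = £84,500 + £12,500 = £97,000.

£97,000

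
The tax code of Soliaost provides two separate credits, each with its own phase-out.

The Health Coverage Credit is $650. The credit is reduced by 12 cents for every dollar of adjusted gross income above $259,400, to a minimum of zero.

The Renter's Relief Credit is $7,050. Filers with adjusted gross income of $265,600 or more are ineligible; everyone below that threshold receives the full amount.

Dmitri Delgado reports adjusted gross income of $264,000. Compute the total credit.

Health Coverage Credit: 12% of the $4,600 excess over $259,400 is $552; credit = $650 − $552 = $98.
Renter's Relief Credit: $264,000 is below the $265,600 cutoff, so the full $7,050 applies.
Total: $98 + $7,050 = $7,148.

$7,148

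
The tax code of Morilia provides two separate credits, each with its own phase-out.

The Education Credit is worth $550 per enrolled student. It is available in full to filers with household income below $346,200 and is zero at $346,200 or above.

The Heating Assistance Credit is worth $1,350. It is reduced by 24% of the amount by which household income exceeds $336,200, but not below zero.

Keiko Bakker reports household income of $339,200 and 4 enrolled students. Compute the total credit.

Education Credit: base = 4 × $550 = $2,200. $339,200 is below the $346,200 cutoff, so the full $2,200 applies.
Heating Assistance Credit: 24% of the $3,000 excess over $336,200 is $720; credit = $1,350 − $720 = $630.
Total: $2,200 + $630 = $2,830.

$2,830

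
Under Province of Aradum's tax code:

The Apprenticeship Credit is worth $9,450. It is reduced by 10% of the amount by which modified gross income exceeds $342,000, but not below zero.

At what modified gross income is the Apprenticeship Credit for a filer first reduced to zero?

The credit falls by 10% of each dollar above $342,000, so it reaches zero when the excess is $9,450 / 10% = $94,500: income = $342,000 + $94,500 = $436,500.

$436,500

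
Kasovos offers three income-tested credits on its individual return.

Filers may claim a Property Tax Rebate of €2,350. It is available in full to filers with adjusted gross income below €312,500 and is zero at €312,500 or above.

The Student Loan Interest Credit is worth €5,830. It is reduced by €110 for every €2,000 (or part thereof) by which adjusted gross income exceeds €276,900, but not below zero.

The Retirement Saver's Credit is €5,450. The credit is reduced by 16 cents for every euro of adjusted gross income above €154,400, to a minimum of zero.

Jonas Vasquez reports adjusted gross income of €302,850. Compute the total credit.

€6,750

Property Tax Rebate: €302,850 is below the €312,500 cutoff, so the full €2,350 applies.
Student Loan Interest Credit: income exceeds €276,900 by €25,950, which is 13 full-or-partial €2,000 increments; reduction = 13 × €110 = €1,430, leaving €4,400.
Retirement Saver's Credit: 16% of the €148,450 excess over €154,400 is €23,752 ≥ base, so the credit is €0.
Total: €2,350 + €4,400 + €0 = €6,750.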